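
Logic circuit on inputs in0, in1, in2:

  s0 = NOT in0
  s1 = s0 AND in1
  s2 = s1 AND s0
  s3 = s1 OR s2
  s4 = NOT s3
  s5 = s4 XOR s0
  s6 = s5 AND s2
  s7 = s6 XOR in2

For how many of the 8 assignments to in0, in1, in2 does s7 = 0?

s7 = s6 XOR in2 must be 0, so s6 and in2 are equal.
Satisfying assignments:
  in0=0, in1=0, in2=0
  in0=0, in1=1, in2=1
  in0=1, in1=0, in2=0
  in0=1, in1=1, in2=0

4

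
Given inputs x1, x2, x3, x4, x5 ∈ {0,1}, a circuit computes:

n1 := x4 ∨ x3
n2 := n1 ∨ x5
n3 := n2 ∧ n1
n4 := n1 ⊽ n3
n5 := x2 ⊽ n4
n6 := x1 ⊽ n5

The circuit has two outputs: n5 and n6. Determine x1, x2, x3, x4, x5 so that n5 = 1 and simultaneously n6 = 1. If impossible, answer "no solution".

no solution exists

Across all 32 input combinations, none give both n5 = 1 and n6 = 1.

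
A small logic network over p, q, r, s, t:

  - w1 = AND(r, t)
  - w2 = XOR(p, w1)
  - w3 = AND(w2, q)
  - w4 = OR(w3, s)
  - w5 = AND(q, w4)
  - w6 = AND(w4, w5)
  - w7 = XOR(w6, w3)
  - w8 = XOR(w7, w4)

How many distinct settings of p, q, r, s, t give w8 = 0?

16

w8 = XOR(w7, w4) must be 0, so w7 and w4 are equal.
Enumerating the 32 input combinations, 16 give w8 = 0 and 16 give w8 = 1.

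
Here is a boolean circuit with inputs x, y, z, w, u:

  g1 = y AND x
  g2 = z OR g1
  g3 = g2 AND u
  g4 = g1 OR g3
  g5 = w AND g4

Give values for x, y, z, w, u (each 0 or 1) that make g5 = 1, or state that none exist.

x=0 y=1 z=1 w=1 u=1

g5 = w AND g4 must be 1, so both w = 1 and g4 = 1.
g4 = g1 OR g3 must be 1, so at least one of g1, g3 is 1.
Check with x=0 y=1 z=1 w=1 u=1:
g1 = y AND x = 1 AND 0 = 0
g2 = z OR g1 = 1 OR 0 = 1
g3 = g2 AND u = 1 AND 1 = 1
g4 = g1 OR g3 = 0 OR 1 = 1
g5 = w AND g4 = 1 AND 1 = 1
So g5 = 1 as required.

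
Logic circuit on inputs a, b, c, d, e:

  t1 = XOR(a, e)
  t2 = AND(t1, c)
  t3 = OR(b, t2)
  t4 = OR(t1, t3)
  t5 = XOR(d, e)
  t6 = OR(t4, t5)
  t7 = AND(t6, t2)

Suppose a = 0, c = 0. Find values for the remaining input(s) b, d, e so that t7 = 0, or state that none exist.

Check with a = 0, c = 0 and b=0, d=1, e=1:
t1 = XOR(a, e) = XOR(0, 1) = 1
t2 = AND(t1, c) = AND(1, 0) = 0
t3 = OR(b, t2) = OR(0, 0) = 0
t4 = OR(t1, t3) = OR(1, 0) = 1
t5 = XOR(d, e) = XOR(1, 1) = 0
t6 = OR(t4, t5) = OR(1, 0) = 1
t7 = AND(t6, t2) = AND(1, 0) = 0
So t7 = 0.

b=0, d=1, e=1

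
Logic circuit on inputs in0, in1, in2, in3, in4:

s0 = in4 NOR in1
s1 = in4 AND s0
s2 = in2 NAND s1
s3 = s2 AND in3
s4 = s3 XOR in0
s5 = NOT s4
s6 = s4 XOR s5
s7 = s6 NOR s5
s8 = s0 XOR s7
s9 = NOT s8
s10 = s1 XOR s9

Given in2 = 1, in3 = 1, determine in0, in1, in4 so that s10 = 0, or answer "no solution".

in0=1, in1=0, in4=0

s10 = s1 XOR s9 must be 0, so s1 and s9 are equal.
Check with in2 = 1, in3 = 1 and in0=1, in1=0, in4=0:
s0 = in4 NOR in1 = 0 NOR 0 = 1
s1 = in4 AND s0 = 0 AND 1 = 0
s2 = in2 NAND s1 = 1 NAND 0 = 1
s3 = s2 AND in3 = 1 AND 1 = 1
s4 = s3 XOR in0 = 1 XOR 1 = 0
s5 = NOT s4 = NOT 0 = 1
s6 = s4 XOR s5 = 0 XOR 1 = 1
s7 = s6 NOR s5 = 1 NOR 1 = 0
s8 = s0 XOR s7 = 1 XOR 0 = 1
s9 = NOT s8 = NOT 1 = 0
s10 = s1 XOR s9 = 0 XOR 0 = 0
So s10 = 0.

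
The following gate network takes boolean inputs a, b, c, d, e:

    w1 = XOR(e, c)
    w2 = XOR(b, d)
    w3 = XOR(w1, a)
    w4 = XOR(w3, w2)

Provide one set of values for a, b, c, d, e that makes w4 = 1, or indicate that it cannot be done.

Check with a=0, b=0, c=0, d=0, e=1:
w1 = XOR(e, c) = XOR(1, 0) = 1
w2 = XOR(b, d) = XOR(0, 0) = 0
w3 = XOR(w1, a) = XOR(1, 0) = 1
w4 = XOR(w3, w2) = XOR(1, 0) = 1
So w4 = 1 as required.

a=0, b=0, c=0, d=0, e=1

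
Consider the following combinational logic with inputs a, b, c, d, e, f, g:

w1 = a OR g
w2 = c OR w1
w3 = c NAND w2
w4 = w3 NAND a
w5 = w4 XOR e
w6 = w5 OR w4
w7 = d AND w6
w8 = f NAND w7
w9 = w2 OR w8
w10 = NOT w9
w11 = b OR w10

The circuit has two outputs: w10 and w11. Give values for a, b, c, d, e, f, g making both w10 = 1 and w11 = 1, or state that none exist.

Check with a=0, b=1, c=0, d=1, e=0, f=1, g=0:
w1 = a OR g = 0 OR 0 = 0
w2 = c OR w1 = 0 OR 0 = 0
w3 = c NAND w2 = 0 NAND 0 = 1
w4 = w3 NAND a = 1 NAND 0 = 1
w5 = w4 XOR e = 1 XOR 0 = 1
w6 = w5 OR w4 = 1 OR 1 = 1
w7 = d AND w6 = 1 AND 1 = 1
w8 = f NAND w7 = 1 NAND 1 = 0
w9 = w2 OR w8 = 0 OR 0 = 0
w10 = NOT w9 = NOT 0 = 1
w11 = b OR w10 = 1 OR 1 = 1
So w10 = 1 and w11 = 1.

a=0, b=1, c=0, d=1, e=0, f=1, g=0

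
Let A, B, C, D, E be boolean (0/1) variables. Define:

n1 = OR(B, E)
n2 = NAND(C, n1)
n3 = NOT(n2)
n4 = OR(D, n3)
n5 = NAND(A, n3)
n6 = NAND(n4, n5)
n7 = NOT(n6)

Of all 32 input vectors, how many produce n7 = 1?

n7 = NOT(n6) must be 1, so n6 = 0.
n6 = NAND(n4, n5) must be 0, so both n4 = 1 and n5 = 1.
n4 = OR(D, n3) must be 1, so at least one of D, n3 is 1.
Enumerating the 32 input combinations, 16 give n7 = 1 and 16 give n7 = 0.

16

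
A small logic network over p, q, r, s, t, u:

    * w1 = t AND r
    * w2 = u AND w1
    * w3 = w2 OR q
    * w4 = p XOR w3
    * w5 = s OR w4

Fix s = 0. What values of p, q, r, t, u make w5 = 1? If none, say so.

w5 = s OR w4 must be 1, so at least one of s, w4 is 1.
Check with s = 0 and p=0, q=1, r=0, t=1, u=1:
w1 = t AND r = 1 AND 0 = 0
w2 = u AND w1 = 1 AND 0 = 0
w3 = w2 OR q = 0 OR 1 = 1
w4 = p XOR w3 = 0 XOR 1 = 1
w5 = s OR w4 = 0 OR 1 = 1
So w5 = 1.

p=0, q=1, r=0, t=1, u=1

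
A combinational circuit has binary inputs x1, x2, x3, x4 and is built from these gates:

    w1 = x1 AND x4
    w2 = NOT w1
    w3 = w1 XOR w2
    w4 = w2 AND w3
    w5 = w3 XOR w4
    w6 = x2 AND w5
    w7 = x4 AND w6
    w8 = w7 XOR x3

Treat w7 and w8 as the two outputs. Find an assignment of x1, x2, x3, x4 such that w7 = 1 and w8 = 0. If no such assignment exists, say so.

Check with x1=1, x2=1, x3=1, x4=1:
w1 = x1 AND x4 = 1 AND 1 = 1
w2 = NOT w1 = NOT 1 = 0
w3 = w1 XOR w2 = 1 XOR 0 = 1
w4 = w2 AND w3 = 0 AND 1 = 0
w5 = w3 XOR w4 = 1 XOR 0 = 1
w6 = x2 AND w5 = 1 AND 1 = 1
w7 = x4 AND w6 = 1 AND 1 = 1
w8 = w7 XOR x3 = 1 XOR 1 = 0
So w7 = 1 and w8 = 0.

x1=1, x2=1, x3=1, x4=1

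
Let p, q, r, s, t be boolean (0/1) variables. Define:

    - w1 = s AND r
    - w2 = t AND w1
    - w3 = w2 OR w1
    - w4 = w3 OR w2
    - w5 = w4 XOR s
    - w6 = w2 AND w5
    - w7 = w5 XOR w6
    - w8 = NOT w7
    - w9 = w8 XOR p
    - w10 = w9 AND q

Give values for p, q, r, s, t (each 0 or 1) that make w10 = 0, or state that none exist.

p=0 q=0 r=0 s=1 t=1

w10 = w9 AND q must be 0, so at least one of w9, q is 0.
Check with p=0 q=0 r=0 s=1 t=1:
w1 = s AND r = 1 AND 0 = 0
w2 = t AND w1 = 1 AND 0 = 0
w3 = w2 OR w1 = 0 OR 0 = 0
w4 = w3 OR w2 = 0 OR 0 = 0
w5 = w4 XOR s = 0 XOR 1 = 1
w6 = w2 AND w5 = 0 AND 1 = 0
w7 = w5 XOR w6 = 1 XOR 0 = 1
w8 = NOT w7 = NOT 1 = 0
w9 = w8 XOR p = 0 XOR 0 = 0
w10 = w9 AND q = 0 AND 0 = 0
So w10 = 0 as required.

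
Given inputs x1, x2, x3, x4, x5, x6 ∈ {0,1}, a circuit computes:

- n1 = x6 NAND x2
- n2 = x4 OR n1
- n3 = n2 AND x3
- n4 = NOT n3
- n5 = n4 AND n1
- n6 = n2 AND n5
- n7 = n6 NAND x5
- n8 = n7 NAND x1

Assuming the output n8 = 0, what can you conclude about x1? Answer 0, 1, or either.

1

n8 = n7 NAND x1 must be 0, so both n7 = 1 and x1 = 1.
n7 = n6 NAND x5 must be 1, so at least one of n6, x5 is 0.
Every assignment with n8 = 0 has x1 = 1; there are 26 such assignment(s).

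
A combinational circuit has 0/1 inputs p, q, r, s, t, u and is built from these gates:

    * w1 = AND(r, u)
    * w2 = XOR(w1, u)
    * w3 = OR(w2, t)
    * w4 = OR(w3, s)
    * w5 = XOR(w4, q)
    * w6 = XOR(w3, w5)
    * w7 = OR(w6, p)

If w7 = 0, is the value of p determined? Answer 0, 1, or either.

w7 = OR(w6, p) must be 0, so both w6 = 0 and p = 0.
w6 = XOR(w3, w5) must be 0, so w3 and w5 are equal.
Every assignment with w7 = 0 has p = 0; there are 16 such assignment(s).

0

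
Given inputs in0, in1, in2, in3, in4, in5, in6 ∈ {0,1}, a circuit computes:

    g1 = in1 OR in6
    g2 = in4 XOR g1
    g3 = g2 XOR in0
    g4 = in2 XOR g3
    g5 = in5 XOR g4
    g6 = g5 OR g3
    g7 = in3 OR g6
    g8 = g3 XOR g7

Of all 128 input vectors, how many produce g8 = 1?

g8 = g3 XOR g7 must be 1, so g3 and g7 differ.
Enumerating the 128 input combinations, 48 give g8 = 1 and 80 give g8 = 0.

48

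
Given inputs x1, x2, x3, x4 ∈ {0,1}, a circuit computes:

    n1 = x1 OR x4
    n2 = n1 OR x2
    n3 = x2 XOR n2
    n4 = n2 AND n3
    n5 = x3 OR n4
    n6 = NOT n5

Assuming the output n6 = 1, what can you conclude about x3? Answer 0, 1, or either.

0

n6 = NOT n5 must be 1, so n5 = 0.
n5 = x3 OR n4 must be 0, so both x3 = 0 and n4 = 0.
n4 = n2 AND n3 must be 0, so at least one of n2, n3 is 0.
Every assignment with n6 = 1 has x3 = 0; there are 5 such assignment(s).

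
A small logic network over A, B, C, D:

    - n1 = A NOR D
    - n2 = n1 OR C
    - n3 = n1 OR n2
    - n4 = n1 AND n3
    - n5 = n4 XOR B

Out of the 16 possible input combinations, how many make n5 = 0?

8

n5 = n4 XOR B must be 0, so n4 and B are equal.
Enumerating the 16 input combinations, 8 give n5 = 0 and 8 give n5 = 1.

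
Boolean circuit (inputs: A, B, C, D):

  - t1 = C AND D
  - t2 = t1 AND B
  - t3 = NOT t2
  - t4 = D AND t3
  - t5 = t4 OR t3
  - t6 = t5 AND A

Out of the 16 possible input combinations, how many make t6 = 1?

7

t6 = t5 AND A must be 1, so both t5 = 1 and A = 1.
t5 = t4 OR t3 must be 1, so at least one of t4, t3 is 1.
Enumerating the 16 input combinations, 7 give t6 = 1 and 9 give t6 = 0.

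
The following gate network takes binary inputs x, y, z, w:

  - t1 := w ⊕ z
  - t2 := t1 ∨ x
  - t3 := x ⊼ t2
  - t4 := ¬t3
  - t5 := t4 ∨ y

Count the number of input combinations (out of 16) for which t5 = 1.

t5 = t4 ∨ y must be 1, so at least one of t4, y is 1.
Enumerating the 16 input combinations, 12 give t5 = 1 and 4 give t5 = 0.

12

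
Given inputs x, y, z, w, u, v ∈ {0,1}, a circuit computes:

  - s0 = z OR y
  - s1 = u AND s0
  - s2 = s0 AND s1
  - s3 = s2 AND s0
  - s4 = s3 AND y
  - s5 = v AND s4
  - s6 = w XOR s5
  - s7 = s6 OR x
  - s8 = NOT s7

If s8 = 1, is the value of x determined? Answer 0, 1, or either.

0

s8 = NOT s7 must be 1, so s7 = 0.
Every assignment with s8 = 1 has x = 0; there are 16 such assignment(s).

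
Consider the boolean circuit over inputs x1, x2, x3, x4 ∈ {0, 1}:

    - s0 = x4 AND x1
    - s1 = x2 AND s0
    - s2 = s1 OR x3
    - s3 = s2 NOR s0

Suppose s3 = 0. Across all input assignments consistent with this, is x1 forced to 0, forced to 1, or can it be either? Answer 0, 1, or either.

either

Both values of x1 occur among assignments with s3 = 0:
  x1=0: x1=0, x2=0, x3=1, x4=0
  x1=1: x1=1, x2=0, x3=0, x4=1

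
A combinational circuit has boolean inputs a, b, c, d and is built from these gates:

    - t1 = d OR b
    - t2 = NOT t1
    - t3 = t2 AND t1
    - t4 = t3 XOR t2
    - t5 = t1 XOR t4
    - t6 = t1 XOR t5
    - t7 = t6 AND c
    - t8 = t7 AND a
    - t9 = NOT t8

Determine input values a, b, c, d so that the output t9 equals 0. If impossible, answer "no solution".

a=1, b=0, c=1, d=0

t9 = NOT t8 must be 0, so t8 = 1.
t8 = t7 AND a must be 1, so both t7 = 1 and a = 1.
t7 = t6 AND c must be 1, so both t6 = 1 and c = 1.
Check with a=1, b=0, c=1, d=0:
t1 = d OR b = 0 OR 0 = 0
t2 = NOT t1 = NOT 0 = 1
t3 = t2 AND t1 = 1 AND 0 = 0
t4 = t3 XOR t2 = 0 XOR 1 = 1
t5 = t1 XOR t4 = 0 XOR 1 = 1
t6 = t1 XOR t5 = 0 XOR 1 = 1
t7 = t6 AND c = 1 AND 1 = 1
t8 = t7 AND a = 1 AND 1 = 1
t9 = NOT t8 = NOT 1 = 0
So t9 = 0 as required.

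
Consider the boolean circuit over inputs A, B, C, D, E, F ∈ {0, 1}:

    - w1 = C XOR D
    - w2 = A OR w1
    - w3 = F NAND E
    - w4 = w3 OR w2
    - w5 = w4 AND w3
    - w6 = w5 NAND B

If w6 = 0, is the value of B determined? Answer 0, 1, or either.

1

w6 = w5 NAND B must be 0, so both w5 = 1 and B = 1.
w5 = w4 AND w3 must be 1, so both w4 = 1 and w3 = 1.
w4 = w3 OR w2 must be 1, so at least one of w3, w2 is 1.
Every assignment with w6 = 0 has B = 1; there are 24 such assignment(s).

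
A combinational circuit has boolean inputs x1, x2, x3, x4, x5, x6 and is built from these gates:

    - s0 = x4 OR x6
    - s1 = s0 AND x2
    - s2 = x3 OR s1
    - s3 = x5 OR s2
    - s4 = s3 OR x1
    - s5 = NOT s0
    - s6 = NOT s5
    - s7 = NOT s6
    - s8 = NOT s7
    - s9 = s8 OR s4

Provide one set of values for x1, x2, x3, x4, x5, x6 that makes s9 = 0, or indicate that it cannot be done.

x1=0 x2=1 x3=0 x4=0 x5=0 x6=0

Check with x1=0 x2=1 x3=0 x4=0 x5=0 x6=0:
s0 = x4 OR x6 = 0 OR 0 = 0
s1 = s0 AND x2 = 0 AND 1 = 0
s2 = x3 OR s1 = 0 OR 0 = 0
s3 = x5 OR s2 = 0 OR 0 = 0
s4 = s3 OR x1 = 0 OR 0 = 0
s5 = NOT s0 = NOT 0 = 1
s6 = NOT s5 = NOT 1 = 0
s7 = NOT s6 = NOT 0 = 1
s8 = NOT s7 = NOT 1 = 0
s9 = s8 OR s4 = 0 OR 0 = 0
So s9 = 0 as required.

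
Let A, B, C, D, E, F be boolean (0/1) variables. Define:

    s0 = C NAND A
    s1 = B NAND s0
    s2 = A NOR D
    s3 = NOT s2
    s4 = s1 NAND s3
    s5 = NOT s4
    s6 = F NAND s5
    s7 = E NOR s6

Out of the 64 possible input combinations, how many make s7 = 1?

8

s7 = E NOR s6 must be 1, so both E = 0 and s6 = 0.
Enumerating the 64 input combinations, 8 give s7 = 1 and 56 give s7 = 0.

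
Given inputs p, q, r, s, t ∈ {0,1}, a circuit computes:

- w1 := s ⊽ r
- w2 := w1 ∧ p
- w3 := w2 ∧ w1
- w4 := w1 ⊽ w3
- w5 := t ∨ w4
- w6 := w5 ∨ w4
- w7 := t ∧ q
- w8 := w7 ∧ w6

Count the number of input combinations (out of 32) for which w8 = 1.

w8 = w7 ∧ w6 must be 1, so both w7 = 1 and w6 = 1.
w7 = t ∧ q must be 1, so both t = 1 and q = 1.
w6 = w5 ∨ w4 must be 1, so at least one of w5, w4 is 1.
Enumerating the 32 input combinations, 8 give w8 = 1 and 24 give w8 = 0.

8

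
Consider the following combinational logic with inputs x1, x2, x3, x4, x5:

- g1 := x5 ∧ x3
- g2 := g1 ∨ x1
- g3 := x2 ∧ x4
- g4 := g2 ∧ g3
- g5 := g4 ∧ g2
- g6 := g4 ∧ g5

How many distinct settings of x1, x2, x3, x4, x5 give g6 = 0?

27

g6 = g4 ∧ g5 must be 0, so at least one of g4, g5 is 0.
Enumerating the 32 input combinations, 27 give g6 = 0 and 5 give g6 = 1.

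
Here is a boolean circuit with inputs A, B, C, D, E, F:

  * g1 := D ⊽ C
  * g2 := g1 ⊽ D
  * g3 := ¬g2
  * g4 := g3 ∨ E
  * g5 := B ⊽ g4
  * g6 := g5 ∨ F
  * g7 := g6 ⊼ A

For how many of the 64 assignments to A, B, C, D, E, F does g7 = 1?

g7 = g6 ⊼ A must be 1, so at least one of g6, A is 0.
Enumerating the 64 input combinations, 47 give g7 = 1 and 17 give g7 = 0.

47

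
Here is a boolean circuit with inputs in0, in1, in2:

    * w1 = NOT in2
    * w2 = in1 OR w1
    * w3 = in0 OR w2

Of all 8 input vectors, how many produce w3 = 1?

7

w3 = in0 OR w2 must be 1, so at least one of in0, w2 is 1.
Enumerating the 8 input combinations, 7 give w3 = 1 and 1 give w3 = 0.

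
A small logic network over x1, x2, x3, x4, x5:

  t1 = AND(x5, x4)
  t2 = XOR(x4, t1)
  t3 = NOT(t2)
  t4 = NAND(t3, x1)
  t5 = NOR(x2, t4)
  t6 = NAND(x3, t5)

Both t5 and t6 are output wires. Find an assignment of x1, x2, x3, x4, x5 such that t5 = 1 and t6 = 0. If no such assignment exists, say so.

Check with x1=1, x2=0, x3=1, x4=0, x5=0:
t1 = AND(x5, x4) = AND(0, 0) = 0
t2 = XOR(x4, t1) = XOR(0, 0) = 0
t3 = NOT(t2) = NOT 0 = 1
t4 = NAND(t3, x1) = NAND(1, 1) = 0
t5 = NOR(x2, t4) = NOR(0, 0) = 1
t6 = NAND(x3, t5) = NAND(1, 1) = 0
So t5 = 1 and t6 = 0.

x1=1, x2=0, x3=1, x4=0, x5=0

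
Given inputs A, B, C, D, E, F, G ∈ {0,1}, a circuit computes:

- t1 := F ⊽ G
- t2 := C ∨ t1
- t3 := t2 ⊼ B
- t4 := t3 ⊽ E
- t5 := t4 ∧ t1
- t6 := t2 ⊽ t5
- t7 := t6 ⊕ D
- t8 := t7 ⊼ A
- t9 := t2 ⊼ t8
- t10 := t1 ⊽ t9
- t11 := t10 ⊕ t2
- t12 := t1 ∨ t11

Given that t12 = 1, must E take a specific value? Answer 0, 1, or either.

Both values of E occur among assignments with t12 = 1:
  E=0: A=0, B=0, C=0, D=0, E=0, F=0, G=0
  E=1: A=0, B=0, C=0, D=0, E=1, F=0, G=0

either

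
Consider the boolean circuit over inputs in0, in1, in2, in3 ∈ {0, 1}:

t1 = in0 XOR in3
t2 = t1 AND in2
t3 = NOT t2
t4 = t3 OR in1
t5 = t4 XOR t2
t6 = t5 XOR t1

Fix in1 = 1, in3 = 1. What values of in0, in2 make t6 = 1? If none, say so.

in0=0, in2=1

t6 = t5 XOR t1 must be 1, so t5 and t1 differ.
Check with in1 = 1, in3 = 1 and in0=0, in2=1:
t1 = in0 XOR in3 = 0 XOR 1 = 1
t2 = t1 AND in2 = 1 AND 1 = 1
t3 = NOT t2 = NOT 1 = 0
t4 = t3 OR in1 = 0 OR 1 = 1
t5 = t4 XOR t2 = 1 XOR 1 = 0
t6 = t5 XOR t1 = 0 XOR 1 = 1
So t6 = 1.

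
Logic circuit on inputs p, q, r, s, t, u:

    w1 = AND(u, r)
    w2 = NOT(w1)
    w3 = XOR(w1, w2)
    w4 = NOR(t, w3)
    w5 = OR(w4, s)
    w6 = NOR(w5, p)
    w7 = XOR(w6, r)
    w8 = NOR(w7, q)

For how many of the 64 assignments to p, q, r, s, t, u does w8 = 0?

48

w8 = NOR(w7, q) must be 0, so at least one of w7, q is 1.
Enumerating the 64 input combinations, 48 give w8 = 0 and 16 give w8 = 1.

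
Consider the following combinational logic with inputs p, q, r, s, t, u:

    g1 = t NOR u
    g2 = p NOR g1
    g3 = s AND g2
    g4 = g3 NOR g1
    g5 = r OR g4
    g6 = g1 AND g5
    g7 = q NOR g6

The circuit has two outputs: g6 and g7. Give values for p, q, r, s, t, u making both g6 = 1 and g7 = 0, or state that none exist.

Check with p=0 q=1 r=1 s=0 t=0 u=0:
g1 = t NOR u = 0 NOR 0 = 1
g2 = p NOR g1 = 0 NOR 1 = 0
g3 = s AND g2 = 0 AND 0 = 0
g4 = g3 NOR g1 = 0 NOR 1 = 0
g5 = r OR g4 = 1 OR 0 = 1
g6 = g1 AND g5 = 1 AND 1 = 1
g7 = q NOR g6 = 1 NOR 1 = 0
So g6 = 1 and g7 = 0.

p=0 q=1 r=1 s=0 t=0 u=0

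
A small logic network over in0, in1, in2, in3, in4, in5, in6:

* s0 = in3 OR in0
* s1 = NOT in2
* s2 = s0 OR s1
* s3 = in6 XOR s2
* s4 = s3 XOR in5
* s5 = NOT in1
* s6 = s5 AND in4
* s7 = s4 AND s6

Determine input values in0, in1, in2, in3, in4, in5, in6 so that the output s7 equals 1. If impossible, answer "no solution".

in0=0 in1=0 in2=1 in3=1 in4=1 in5=1 in6=1

s7 = s4 AND s6 must be 1, so both s4 = 1 and s6 = 1.
Check with in0=0 in1=0 in2=1 in3=1 in4=1 in5=1 in6=1:
s0 = in3 OR in0 = 1 OR 0 = 1
s1 = NOT in2 = NOT 1 = 0
s2 = s0 OR s1 = 1 OR 0 = 1
s3 = in6 XOR s2 = 1 XOR 1 = 0
s4 = s3 XOR in5 = 0 XOR 1 = 1
s5 = NOT in1 = NOT 0 = 1
s6 = s5 AND in4 = 1 AND 1 = 1
s7 = s4 AND s6 = 1 AND 1 = 1
So s7 = 1 as required.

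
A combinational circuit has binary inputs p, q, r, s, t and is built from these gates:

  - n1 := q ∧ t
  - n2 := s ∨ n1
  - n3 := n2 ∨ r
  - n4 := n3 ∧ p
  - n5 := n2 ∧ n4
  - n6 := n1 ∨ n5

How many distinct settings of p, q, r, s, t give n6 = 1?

14

n6 = n1 ∨ n5 must be 1, so at least one of n1, n5 is 1.
Enumerating the 32 input combinations, 14 give n6 = 1 and 18 give n6 = 0.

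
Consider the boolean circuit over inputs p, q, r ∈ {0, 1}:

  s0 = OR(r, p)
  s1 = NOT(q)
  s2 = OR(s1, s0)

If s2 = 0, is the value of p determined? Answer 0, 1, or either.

s2 = OR(s1, s0) must be 0, so both s1 = 0 and s0 = 0.
s1 = NOT(q) must be 0, so q = 1.
s0 = OR(r, p) must be 0, so both r = 0 and p = 0.
Every assignment with s2 = 0 has p = 0; there are 1 such assignment(s).
  p=0, q=1, r=0

0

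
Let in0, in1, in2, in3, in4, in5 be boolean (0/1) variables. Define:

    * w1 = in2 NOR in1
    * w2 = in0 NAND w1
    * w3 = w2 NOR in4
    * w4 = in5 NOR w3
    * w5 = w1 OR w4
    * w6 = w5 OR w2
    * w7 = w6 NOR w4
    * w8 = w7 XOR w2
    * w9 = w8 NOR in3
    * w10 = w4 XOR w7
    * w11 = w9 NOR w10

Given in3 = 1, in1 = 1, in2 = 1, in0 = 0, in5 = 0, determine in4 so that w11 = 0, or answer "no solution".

in4=0

w11 = w9 NOR w10 must be 0, so at least one of w9, w10 is 1.
Check with in3 = 1, in1 = 1, in2 = 1, in0 = 0, in5 = 0 and in4=0:
w1 = in2 NOR in1 = 1 NOR 1 = 0
w2 = in0 NAND w1 = 0 NAND 0 = 1
w3 = w2 NOR in4 = 1 NOR 0 = 0
w4 = in5 NOR w3 = 0 NOR 0 = 1
w5 = w1 OR w4 = 0 OR 1 = 1
w6 = w5 OR w2 = 1 OR 1 = 1
w7 = w6 NOR w4 = 1 NOR 1 = 0
w8 = w7 XOR w2 = 0 XOR 1 = 1
w9 = w8 NOR in3 = 1 NOR 1 = 0
w10 = w4 XOR w7 = 1 XOR 0 = 1
w11 = w9 NOR w10 = 0 NOR 1 = 0
So w11 = 0.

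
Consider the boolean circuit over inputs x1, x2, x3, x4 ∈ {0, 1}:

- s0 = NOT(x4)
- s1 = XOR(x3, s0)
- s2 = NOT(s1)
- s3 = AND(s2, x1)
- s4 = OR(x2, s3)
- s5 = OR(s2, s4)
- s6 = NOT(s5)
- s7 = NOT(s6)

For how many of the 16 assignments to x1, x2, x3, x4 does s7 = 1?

12

s7 = NOT(s6) must be 1, so s6 = 0.
s6 = NOT(s5) must be 0, so s5 = 1.
Enumerating the 16 input combinations, 12 give s7 = 1 and 4 give s7 = 0.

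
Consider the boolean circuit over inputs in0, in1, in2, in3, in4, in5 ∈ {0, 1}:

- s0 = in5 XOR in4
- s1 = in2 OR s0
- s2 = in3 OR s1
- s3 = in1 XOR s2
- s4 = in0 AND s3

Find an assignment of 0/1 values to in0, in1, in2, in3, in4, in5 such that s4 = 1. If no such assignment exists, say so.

in0=1, in1=1, in2=0, in3=0, in4=1, in5=1

Check with in0=1, in1=1, in2=0, in3=0, in4=1, in5=1:
s0 = in5 XOR in4 = 1 XOR 1 = 0
s1 = in2 OR s0 = 0 OR 0 = 0
s2 = in3 OR s1 = 0 OR 0 = 0
s3 = in1 XOR s2 = 1 XOR 0 = 1
s4 = in0 AND s3 = 1 AND 1 = 1
So s4 = 1 as required.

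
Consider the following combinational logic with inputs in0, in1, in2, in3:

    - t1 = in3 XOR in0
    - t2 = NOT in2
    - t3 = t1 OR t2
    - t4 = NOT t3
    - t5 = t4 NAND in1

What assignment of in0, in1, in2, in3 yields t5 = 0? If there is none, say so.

in0=0, in1=1, in2=1, in3=0

t5 = t4 NAND in1 must be 0, so both t4 = 1 and in1 = 1.
t4 = NOT t3 must be 1, so t3 = 0.
t3 = t1 OR t2 must be 0, so both t1 = 0 and t2 = 0.
Check with in0=0, in1=1, in2=1, in3=0:
t1 = in3 XOR in0 = 0 XOR 0 = 0
t2 = NOT in2 = NOT 1 = 0
t3 = t1 OR t2 = 0 OR 0 = 0
t4 = NOT t3 = NOT 0 = 1
t5 = t4 NAND in1 = 1 NAND 1 = 0
So t5 = 0 as required.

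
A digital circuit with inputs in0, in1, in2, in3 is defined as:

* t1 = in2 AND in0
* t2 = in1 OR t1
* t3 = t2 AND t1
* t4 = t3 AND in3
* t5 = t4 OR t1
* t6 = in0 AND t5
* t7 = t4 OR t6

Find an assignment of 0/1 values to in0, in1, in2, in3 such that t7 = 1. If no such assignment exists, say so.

t7 = t4 OR t6 must be 1, so at least one of t4, t6 is 1.
Check with in0=1 in1=1 in2=1 in3=1:
t1 = in2 AND in0 = 1 AND 1 = 1
t2 = in1 OR t1 = 1 OR 1 = 1
t3 = t2 AND t1 = 1 AND 1 = 1
t4 = t3 AND in3 = 1 AND 1 = 1
t5 = t4 OR t1 = 1 OR 1 = 1
t6 = in0 AND t5 = 1 AND 1 = 1
t7 = t4 OR t6 = 1 OR 1 = 1
So t7 = 1 as required.

in0=1 in1=1 in2=1 in3=1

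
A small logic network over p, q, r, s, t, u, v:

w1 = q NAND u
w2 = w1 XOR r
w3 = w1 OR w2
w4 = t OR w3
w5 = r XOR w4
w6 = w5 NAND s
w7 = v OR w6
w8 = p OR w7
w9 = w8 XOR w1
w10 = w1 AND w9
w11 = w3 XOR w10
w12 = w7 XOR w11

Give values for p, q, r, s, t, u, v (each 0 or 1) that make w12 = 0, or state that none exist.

Check with p=0, q=1, r=1, s=0, t=0, u=1, v=1:
w1 = q NAND u = 1 NAND 1 = 0
w2 = w1 XOR r = 0 XOR 1 = 1
w3 = w1 OR w2 = 0 OR 1 = 1
w4 = t OR w3 = 0 OR 1 = 1
w5 = r XOR w4 = 1 XOR 1 = 0
w6 = w5 NAND s = 0 NAND 0 = 1
w7 = v OR w6 = 1 OR 1 = 1
w8 = p OR w7 = 0 OR 1 = 1
w9 = w8 XOR w1 = 1 XOR 0 = 1
w10 = w1 AND w9 = 0 AND 1 = 0
w11 = w3 XOR w10 = 1 XOR 0 = 1
w12 = w7 XOR w11 = 1 XOR 1 = 0
So w12 = 0 as required.

p=0, q=1, r=1, s=0, t=0, u=1, v=1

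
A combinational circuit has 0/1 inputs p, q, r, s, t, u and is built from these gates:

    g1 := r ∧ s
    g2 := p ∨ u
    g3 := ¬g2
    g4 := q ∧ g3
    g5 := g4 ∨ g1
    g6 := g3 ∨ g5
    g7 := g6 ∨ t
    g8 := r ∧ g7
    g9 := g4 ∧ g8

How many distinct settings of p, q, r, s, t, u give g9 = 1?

4

g9 = g4 ∧ g8 must be 1, so both g4 = 1 and g8 = 1.
g4 = q ∧ g3 must be 1, so both q = 1 and g3 = 1.
Satisfying assignments:
  p=0, q=1, r=1, s=0, t=0, u=0
  p=0, q=1, r=1, s=0, t=1, u=0
  p=0, q=1, r=1, s=1, t=0, u=0
  p=0, q=1, r=1, s=1, t=1, u=0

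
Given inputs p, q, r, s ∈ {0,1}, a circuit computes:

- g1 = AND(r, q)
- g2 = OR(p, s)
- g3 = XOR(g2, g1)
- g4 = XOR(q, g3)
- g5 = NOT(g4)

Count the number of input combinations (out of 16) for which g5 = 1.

g5 = NOT(g4) must be 1, so g4 = 0.
g4 = XOR(q, g3) must be 0, so q and g3 are equal.
Satisfying assignments:
  p=0, q=0, r=0, s=0
  p=0, q=0, r=1, s=0
  p=0, q=1, r=0, s=1
  p=0, q=1, r=1, s=0
  p=1, q=1, r=0, s=0
  p=1, q=1, r=0, s=1

6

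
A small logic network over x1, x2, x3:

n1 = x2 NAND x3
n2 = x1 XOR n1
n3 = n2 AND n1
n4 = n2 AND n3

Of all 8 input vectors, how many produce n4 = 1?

n4 = n2 AND n3 must be 1, so both n2 = 1 and n3 = 1.
Enumerating the 8 input combinations, 3 give n4 = 1 and 5 give n4 = 0.

3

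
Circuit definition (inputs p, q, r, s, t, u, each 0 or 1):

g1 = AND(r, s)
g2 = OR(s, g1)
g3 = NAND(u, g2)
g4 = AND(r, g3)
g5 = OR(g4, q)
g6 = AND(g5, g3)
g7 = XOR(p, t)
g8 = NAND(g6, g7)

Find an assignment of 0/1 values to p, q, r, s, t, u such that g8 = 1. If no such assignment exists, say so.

p=0, q=1, r=0, s=0, t=0, u=0

g8 = NAND(g6, g7) must be 1, so at least one of g6, g7 is 0.
Check with p=0, q=1, r=0, s=0, t=0, u=0:
g1 = AND(r, s) = AND(0, 0) = 0
g2 = OR(s, g1) = OR(0, 0) = 0
g3 = NAND(u, g2) = NAND(0, 0) = 1
g4 = AND(r, g3) = AND(0, 1) = 0
g5 = OR(g4, q) = OR(0, 1) = 1
g6 = AND(g5, g3) = AND(1, 1) = 1
g7 = XOR(p, t) = XOR(0, 0) = 0
g8 = NAND(g6, g7) = NAND(1, 0) = 1
So g8 = 1 as required.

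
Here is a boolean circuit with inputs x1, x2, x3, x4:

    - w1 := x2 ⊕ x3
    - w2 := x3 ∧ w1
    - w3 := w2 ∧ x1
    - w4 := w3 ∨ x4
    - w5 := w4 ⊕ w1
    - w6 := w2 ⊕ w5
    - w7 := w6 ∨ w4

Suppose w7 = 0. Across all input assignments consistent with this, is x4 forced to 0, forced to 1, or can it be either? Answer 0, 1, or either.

w7 = w6 ∨ w4 must be 0, so both w6 = 0 and w4 = 0.
Every assignment with w7 = 0 has x4 = 0; there are 5 such assignment(s).

0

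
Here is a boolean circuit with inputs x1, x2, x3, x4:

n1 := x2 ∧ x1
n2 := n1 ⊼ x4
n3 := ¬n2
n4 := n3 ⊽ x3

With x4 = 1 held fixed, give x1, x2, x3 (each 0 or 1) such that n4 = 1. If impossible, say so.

n4 = n3 ⊽ x3 must be 1, so both n3 = 0 and x3 = 0.
Check with x4 = 1 and x1=0, x2=0, x3=0:
n1 = x2 ∧ x1 = 0 ∧ 0 = 0
n2 = n1 ⊼ x4 = 0 ⊼ 1 = 1
n3 = ¬n2 = ¬1 = 0
n4 = n3 ⊽ x3 = 0 ⊽ 0 = 1
So n4 = 1.

x1=0 x2=0 x3=0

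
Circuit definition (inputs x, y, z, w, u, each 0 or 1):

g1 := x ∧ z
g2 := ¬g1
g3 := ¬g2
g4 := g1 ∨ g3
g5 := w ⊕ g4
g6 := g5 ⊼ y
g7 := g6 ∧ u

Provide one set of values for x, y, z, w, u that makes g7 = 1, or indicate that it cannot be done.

x=1 y=0 z=0 w=0 u=1

g7 = g6 ∧ u must be 1, so both g6 = 1 and u = 1.
g6 = g5 ⊼ y must be 1, so at least one of g5, y is 0.
Check with x=1 y=0 z=0 w=0 u=1:
g1 = x ∧ z = 1 ∧ 0 = 0
g2 = ¬g1 = ¬0 = 1
g3 = ¬g2 = ¬1 = 0
g4 = g1 ∨ g3 = 0 ∨ 0 = 0
g5 = w ⊕ g4 = 0 ⊕ 0 = 0
g6 = g5 ⊼ y = 0 ⊼ 0 = 1
g7 = g6 ∧ u = 1 ∧ 1 = 1
So g7 = 1 as required.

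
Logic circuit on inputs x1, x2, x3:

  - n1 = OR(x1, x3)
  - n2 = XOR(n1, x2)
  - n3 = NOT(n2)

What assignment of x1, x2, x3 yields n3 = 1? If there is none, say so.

n3 = NOT(n2) must be 1, so n2 = 0.
Check with x1=1, x2=1, x3=0:
n1 = OR(x1, x3) = OR(1, 0) = 1
n2 = XOR(n1, x2) = XOR(1, 1) = 0
n3 = NOT(n2) = NOT 0 = 1
So n3 = 1 as required.

x1=1, x2=1, x3=0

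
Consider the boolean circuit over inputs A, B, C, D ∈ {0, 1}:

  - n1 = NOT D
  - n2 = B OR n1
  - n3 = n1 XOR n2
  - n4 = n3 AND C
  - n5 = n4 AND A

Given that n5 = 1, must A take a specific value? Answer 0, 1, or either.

n5 = n4 AND A must be 1, so both n4 = 1 and A = 1.
n4 = n3 AND C must be 1, so both n3 = 1 and C = 1.
n3 = n1 XOR n2 must be 1, so n1 and n2 differ.
Every assignment with n5 = 1 has A = 1; there are 1 such assignment(s).
  A=1, B=1, C=1, D=1

1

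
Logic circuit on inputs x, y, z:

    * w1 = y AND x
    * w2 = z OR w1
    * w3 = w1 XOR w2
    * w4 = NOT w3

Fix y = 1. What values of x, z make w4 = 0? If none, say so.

x=0, z=1

Check with y = 1 and x=0, z=1:
w1 = y AND x = 1 AND 0 = 0
w2 = z OR w1 = 1 OR 0 = 1
w3 = w1 XOR w2 = 0 XOR 1 = 1
w4 = NOT w3 = NOT 1 = 0
So w4 = 0.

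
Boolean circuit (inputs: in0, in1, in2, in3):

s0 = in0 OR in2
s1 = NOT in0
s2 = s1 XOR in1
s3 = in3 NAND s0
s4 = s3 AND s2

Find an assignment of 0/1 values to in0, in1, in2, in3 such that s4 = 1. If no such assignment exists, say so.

Check with in0=1 in1=1 in2=1 in3=0:
s0 = in0 OR in2 = 1 OR 1 = 1
s1 = NOT in0 = NOT 1 = 0
s2 = s1 XOR in1 = 0 XOR 1 = 1
s3 = in3 NAND s0 = 0 NAND 1 = 1
s4 = s3 AND s2 = 1 AND 1 = 1
So s4 = 1 as required.

in0=1 in1=1 in2=1 in3=0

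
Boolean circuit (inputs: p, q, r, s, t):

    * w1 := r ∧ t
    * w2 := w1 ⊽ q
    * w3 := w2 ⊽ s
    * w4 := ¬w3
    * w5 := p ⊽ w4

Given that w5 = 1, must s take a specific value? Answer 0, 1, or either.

w5 = p ⊽ w4 must be 1, so both p = 0 and w4 = 0.
Every assignment with w5 = 1 has s = 0; there are 5 such assignment(s).

0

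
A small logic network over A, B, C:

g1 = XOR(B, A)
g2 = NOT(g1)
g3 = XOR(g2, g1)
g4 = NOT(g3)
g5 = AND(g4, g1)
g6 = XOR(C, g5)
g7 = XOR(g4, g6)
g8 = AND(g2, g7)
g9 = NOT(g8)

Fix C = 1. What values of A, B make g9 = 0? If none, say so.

A=0 B=0

g9 = NOT(g8) must be 0, so g8 = 1.
g8 = AND(g2, g7) must be 1, so both g2 = 1 and g7 = 1.
Check with C = 1 and A=0, B=0:
g1 = XOR(B, A) = XOR(0, 0) = 0
g2 = NOT(g1) = NOT 0 = 1
g3 = XOR(g2, g1) = XOR(1, 0) = 1
g4 = NOT(g3) = NOT 1 = 0
g5 = AND(g4, g1) = AND(0, 0) = 0
g6 = XOR(C, g5) = XOR(1, 0) = 1
g7 = XOR(g4, g6) = XOR(0, 1) = 1
g8 = AND(g2, g7) = AND(1, 1) = 1
g9 = NOT(g8) = NOT 1 = 0
So g9 = 0.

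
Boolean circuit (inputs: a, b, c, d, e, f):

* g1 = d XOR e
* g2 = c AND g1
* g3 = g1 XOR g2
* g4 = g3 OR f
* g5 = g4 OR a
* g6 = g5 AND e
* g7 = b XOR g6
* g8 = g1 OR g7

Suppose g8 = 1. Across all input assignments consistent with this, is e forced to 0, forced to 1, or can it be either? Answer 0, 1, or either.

Both values of e occur among assignments with g8 = 1:
  e=0: a=0, b=0, c=0, d=1, e=0, f=0
  e=1: a=0, b=0, c=0, d=0, e=1, f=0

either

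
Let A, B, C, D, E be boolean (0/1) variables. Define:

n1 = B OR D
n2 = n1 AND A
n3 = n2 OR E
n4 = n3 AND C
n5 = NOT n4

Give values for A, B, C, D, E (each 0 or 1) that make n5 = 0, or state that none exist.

n5 = NOT n4 must be 0, so n4 = 1.
n4 = n3 AND C must be 1, so both n3 = 1 and C = 1.
n3 = n2 OR E must be 1, so at least one of n2, E is 1.
Check with A=1 B=1 C=1 D=0 E=1:
n1 = B OR D = 1 OR 0 = 1
n2 = n1 AND A = 1 AND 1 = 1
n3 = n2 OR E = 1 OR 1 = 1
n4 = n3 AND C = 1 AND 1 = 1
n5 = NOT n4 = NOT 1 = 0
So n5 = 0 as required.

A=1 B=1 C=1 D=0 E=1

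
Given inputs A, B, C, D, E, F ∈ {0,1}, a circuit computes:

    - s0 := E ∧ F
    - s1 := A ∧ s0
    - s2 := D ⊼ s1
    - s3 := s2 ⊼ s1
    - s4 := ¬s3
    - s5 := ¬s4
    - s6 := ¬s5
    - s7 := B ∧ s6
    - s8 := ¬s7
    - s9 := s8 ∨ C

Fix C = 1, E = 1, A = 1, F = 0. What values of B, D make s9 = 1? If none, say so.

s9 = s8 ∨ C must be 1, so at least one of s8, C is 1.
Check with C = 1, E = 1, A = 1, F = 0 and B=0, D=0:
s0 = E ∧ F = 1 ∧ 0 = 0
s1 = A ∧ s0 = 1 ∧ 0 = 0
s2 = D ⊼ s1 = 0 ⊼ 0 = 1
s3 = s2 ⊼ s1 = 1 ⊼ 0 = 1
s4 = ¬s3 = ¬1 = 0
s5 = ¬s4 = ¬0 = 1
s6 = ¬s5 = ¬1 = 0
s7 = B ∧ s6 = 0 ∧ 0 = 0
s8 = ¬s7 = ¬0 = 1
s9 = s8 ∨ C = 1 ∨ 1 = 1
So s9 = 1.

B=0, D=0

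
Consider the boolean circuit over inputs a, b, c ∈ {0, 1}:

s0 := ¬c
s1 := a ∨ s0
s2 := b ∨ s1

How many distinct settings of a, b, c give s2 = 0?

s2 = b ∨ s1 must be 0, so both b = 0 and s1 = 0.
Satisfying assignments:
  a=0, b=0, c=1

1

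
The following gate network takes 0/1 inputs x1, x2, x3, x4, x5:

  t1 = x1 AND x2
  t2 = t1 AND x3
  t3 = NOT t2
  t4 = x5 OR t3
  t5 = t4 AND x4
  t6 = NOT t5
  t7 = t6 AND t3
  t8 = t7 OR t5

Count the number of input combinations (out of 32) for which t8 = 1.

t8 = t7 OR t5 must be 1, so at least one of t7, t5 is 1.
Enumerating the 32 input combinations, 29 give t8 = 1 and 3 give t8 = 0.

29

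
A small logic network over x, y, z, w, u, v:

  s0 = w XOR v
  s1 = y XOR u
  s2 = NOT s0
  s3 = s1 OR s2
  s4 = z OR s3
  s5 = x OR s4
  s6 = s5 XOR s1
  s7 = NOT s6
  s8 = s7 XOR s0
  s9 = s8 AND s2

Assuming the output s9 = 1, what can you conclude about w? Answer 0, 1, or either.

either

Both values of w occur among assignments with s9 = 1:
  w=0: x=0, y=0, z=0, w=0, u=1, v=0
  w=1: x=0, y=0, z=0, w=1, u=1, v=1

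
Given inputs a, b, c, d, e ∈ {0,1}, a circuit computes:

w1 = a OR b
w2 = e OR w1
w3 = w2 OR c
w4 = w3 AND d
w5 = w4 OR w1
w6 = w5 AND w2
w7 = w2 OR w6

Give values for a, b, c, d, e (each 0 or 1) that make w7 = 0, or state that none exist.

w7 = w2 OR w6 must be 0, so both w2 = 0 and w6 = 0.
w2 = e OR w1 must be 0, so both e = 0 and w1 = 0.
Check with a=0 b=0 c=0 d=0 e=0:
w1 = a OR b = 0 OR 0 = 0
w2 = e OR w1 = 0 OR 0 = 0
w3 = w2 OR c = 0 OR 0 = 0
w4 = w3 AND d = 0 AND 0 = 0
w5 = w4 OR w1 = 0 OR 0 = 0
w6 = w5 AND w2 = 0 AND 0 = 0
w7 = w2 OR w6 = 0 OR 0 = 0
So w7 = 0 as required.

a=0 b=0 c=0 d=0 e=0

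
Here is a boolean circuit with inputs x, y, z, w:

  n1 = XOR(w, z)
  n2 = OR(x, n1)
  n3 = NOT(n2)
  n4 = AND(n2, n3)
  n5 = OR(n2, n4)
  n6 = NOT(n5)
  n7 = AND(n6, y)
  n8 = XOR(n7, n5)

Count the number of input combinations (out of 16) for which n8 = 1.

14

n8 = XOR(n7, n5) must be 1, so n7 and n5 differ.
Enumerating the 16 input combinations, 14 give n8 = 1 and 2 give n8 = 0.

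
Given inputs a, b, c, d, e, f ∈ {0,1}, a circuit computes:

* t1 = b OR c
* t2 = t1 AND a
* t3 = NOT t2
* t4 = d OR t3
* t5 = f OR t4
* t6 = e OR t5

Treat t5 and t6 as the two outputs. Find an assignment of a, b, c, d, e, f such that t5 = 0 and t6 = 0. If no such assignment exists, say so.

Check with a=1, b=1, c=0, d=0, e=0, f=0:
t1 = b OR c = 1 OR 0 = 1
t2 = t1 AND a = 1 AND 1 = 1
t3 = NOT t2 = NOT 1 = 0
t4 = d OR t3 = 0 OR 0 = 0
t5 = f OR t4 = 0 OR 0 = 0
t6 = e OR t5 = 0 OR 0 = 0
So t5 = 0 and t6 = 0.

a=1, b=1, c=0, d=0, e=0, f=0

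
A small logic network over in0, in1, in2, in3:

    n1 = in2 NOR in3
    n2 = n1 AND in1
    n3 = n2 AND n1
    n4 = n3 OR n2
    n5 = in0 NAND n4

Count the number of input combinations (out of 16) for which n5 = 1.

n5 = in0 NAND n4 must be 1, so at least one of in0, n4 is 0.
Enumerating the 16 input combinations, 15 give n5 = 1 and 1 give n5 = 0.

15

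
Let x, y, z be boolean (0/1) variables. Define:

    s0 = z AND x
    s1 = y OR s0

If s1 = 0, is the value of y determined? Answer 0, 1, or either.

0

s1 = y OR s0 must be 0, so both y = 0 and s0 = 0.
Every assignment with s1 = 0 has y = 0; there are 3 such assignment(s).
  x=0, y=0, z=0
  x=0, y=0, z=1
  x=1, y=0, z=0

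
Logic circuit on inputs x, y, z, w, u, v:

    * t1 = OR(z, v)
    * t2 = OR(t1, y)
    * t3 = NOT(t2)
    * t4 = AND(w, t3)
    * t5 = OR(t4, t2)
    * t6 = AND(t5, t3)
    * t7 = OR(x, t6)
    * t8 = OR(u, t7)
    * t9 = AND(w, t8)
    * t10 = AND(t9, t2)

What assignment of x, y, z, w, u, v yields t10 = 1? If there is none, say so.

Check with x=0, y=1, z=1, w=1, u=1, v=1:
t1 = OR(z, v) = OR(1, 1) = 1
t2 = OR(t1, y) = OR(1, 1) = 1
t3 = NOT(t2) = NOT 1 = 0
t4 = AND(w, t3) = AND(1, 0) = 0
t5 = OR(t4, t2) = OR(0, 1) = 1
t6 = AND(t5, t3) = AND(1, 0) = 0
t7 = OR(x, t6) = OR(0, 0) = 0
t8 = OR(u, t7) = OR(1, 0) = 1
t9 = AND(w, t8) = AND(1, 1) = 1
t10 = AND(t9, t2) = AND(1, 1) = 1
So t10 = 1 as required.

x=0, y=1, z=1, w=1, u=1, v=1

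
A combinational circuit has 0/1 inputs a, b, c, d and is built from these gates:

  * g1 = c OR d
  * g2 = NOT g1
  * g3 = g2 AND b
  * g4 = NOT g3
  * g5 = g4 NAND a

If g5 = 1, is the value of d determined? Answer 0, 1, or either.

Both values of d occur among assignments with g5 = 1:
  d=0: a=0, b=0, c=0, d=0
  d=1: a=0, b=0, c=0, d=1

either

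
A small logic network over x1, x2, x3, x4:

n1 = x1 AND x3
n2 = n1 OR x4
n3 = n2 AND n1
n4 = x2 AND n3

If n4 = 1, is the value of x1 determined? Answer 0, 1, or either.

1

n4 = x2 AND n3 must be 1, so both x2 = 1 and n3 = 1.
n3 = n2 AND n1 must be 1, so both n2 = 1 and n1 = 1.
n2 = n1 OR x4 must be 1, so at least one of n1, x4 is 1.
Every assignment with n4 = 1 has x1 = 1; there are 2 such assignment(s).
  x1=1, x2=1, x3=1, x4=0
  x1=1, x2=1, x3=1, x4=1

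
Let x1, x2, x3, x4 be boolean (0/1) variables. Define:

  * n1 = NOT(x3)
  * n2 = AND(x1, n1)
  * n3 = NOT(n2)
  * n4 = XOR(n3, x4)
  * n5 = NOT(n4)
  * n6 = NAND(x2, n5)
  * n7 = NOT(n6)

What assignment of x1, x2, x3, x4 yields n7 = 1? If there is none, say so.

x1=0, x2=1, x3=0, x4=1

n7 = NOT(n6) must be 1, so n6 = 0.
n6 = NAND(x2, n5) must be 0, so both x2 = 1 and n5 = 1.
n5 = NOT(n4) must be 1, so n4 = 0.
Check with x1=0, x2=1, x3=0, x4=1:
n1 = NOT(x3) = NOT 0 = 1
n2 = AND(x1, n1) = AND(0, 1) = 0
n3 = NOT(n2) = NOT 0 = 1
n4 = XOR(n3, x4) = XOR(1, 1) = 0
n5 = NOT(n4) = NOT 0 = 1
n6 = NAND(x2, n5) = NAND(1, 1) = 0
n7 = NOT(n6) = NOT 0 = 1
So n7 = 1 as required.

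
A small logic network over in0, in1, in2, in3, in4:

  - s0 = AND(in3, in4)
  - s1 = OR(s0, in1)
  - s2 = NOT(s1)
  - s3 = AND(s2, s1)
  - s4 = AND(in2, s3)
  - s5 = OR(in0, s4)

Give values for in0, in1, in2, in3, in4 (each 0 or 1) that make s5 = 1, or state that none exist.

s5 = OR(in0, s4) must be 1, so at least one of in0, s4 is 1.
Check with in0=1 in1=1 in2=1 in3=1 in4=1:
s0 = AND(in3, in4) = AND(1, 1) = 1
s1 = OR(s0, in1) = OR(1, 1) = 1
s2 = NOT(s1) = NOT 1 = 0
s3 = AND(s2, s1) = AND(0, 1) = 0
s4 = AND(in2, s3) = AND(1, 0) = 0
s5 = OR(in0, s4) = OR(1, 0) = 1
So s5 = 1 as required.

in0=1 in1=1 in2=1 in3=1 in4=1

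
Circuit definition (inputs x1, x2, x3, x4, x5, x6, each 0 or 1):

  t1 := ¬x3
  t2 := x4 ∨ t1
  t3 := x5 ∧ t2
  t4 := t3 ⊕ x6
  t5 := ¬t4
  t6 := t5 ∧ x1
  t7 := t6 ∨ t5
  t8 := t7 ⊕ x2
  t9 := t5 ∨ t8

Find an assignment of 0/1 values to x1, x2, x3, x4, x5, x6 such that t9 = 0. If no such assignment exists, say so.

Check with x1=0 x2=0 x3=0 x4=1 x5=0 x6=1:
t1 = ¬x3 = ¬0 = 1
t2 = x4 ∨ t1 = 1 ∨ 1 = 1
t3 = x5 ∧ t2 = 0 ∧ 1 = 0
t4 = t3 ⊕ x6 = 0 ⊕ 1 = 1
t5 = ¬t4 = ¬1 = 0
t6 = t5 ∧ x1 = 0 ∧ 0 = 0
t7 = t6 ∨ t5 = 0 ∨ 0 = 0
t8 = t7 ⊕ x2 = 0 ⊕ 0 = 0
t9 = t5 ∨ t8 = 0 ∨ 0 = 0
So t9 = 0 as required.

x1=0 x2=0 x3=0 x4=1 x5=0 x6=1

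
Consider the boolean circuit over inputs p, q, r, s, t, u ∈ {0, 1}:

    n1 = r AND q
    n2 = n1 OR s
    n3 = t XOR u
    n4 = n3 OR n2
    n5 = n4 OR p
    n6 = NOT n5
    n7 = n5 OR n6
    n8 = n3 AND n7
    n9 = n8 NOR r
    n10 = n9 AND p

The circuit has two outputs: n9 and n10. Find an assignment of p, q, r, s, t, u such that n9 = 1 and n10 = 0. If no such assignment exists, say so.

p=0, q=0, r=0, s=0, t=1, u=1

Check with p=0, q=0, r=0, s=0, t=1, u=1:
n1 = r AND q = 0 AND 0 = 0
n2 = n1 OR s = 0 OR 0 = 0
n3 = t XOR u = 1 XOR 1 = 0
n4 = n3 OR n2 = 0 OR 0 = 0
n5 = n4 OR p = 0 OR 0 = 0
n6 = NOT n5 = NOT 0 = 1
n7 = n5 OR n6 = 0 OR 1 = 1
n8 = n3 AND n7 = 0 AND 1 = 0
n9 = n8 NOR r = 0 NOR 0 = 1
n10 = n9 AND p = 1 AND 0 = 0
So n9 = 1 and n10 = 0.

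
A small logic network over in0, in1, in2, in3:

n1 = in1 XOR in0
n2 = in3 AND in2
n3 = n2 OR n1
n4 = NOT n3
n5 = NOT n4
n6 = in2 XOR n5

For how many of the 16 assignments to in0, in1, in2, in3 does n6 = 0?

10

n6 = in2 XOR n5 must be 0, so in2 and n5 are equal.
Enumerating the 16 input combinations, 10 give n6 = 0 and 6 give n6 = 1.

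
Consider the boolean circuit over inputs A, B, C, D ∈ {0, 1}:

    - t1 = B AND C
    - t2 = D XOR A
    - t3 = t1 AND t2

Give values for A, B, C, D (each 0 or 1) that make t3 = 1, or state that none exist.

Check with A=0, B=1, C=1, D=1:
t1 = B AND C = 1 AND 1 = 1
t2 = D XOR A = 1 XOR 0 = 1
t3 = t1 AND t2 = 1 AND 1 = 1
So t3 = 1 as required.

A=0, B=1, C=1, D=1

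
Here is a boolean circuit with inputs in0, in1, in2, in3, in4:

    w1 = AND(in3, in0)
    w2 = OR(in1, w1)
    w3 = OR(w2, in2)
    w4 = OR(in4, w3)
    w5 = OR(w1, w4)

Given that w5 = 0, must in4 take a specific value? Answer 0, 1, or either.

w5 = OR(w1, w4) must be 0, so both w1 = 0 and w4 = 0.
Every assignment with w5 = 0 has in4 = 0; there are 3 such assignment(s).
  in0=0, in1=0, in2=0, in3=0, in4=0
  in0=0, in1=0, in2=0, in3=1, in4=0
  in0=1, in1=0, in2=0, in3=0, in4=0

0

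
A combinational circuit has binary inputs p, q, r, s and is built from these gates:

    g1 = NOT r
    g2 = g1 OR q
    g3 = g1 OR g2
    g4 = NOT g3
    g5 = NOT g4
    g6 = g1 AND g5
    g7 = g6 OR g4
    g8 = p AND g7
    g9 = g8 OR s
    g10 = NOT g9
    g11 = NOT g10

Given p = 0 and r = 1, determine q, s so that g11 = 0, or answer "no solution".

q=1, s=0

g11 = NOT g10 must be 0, so g10 = 1.
Check with p = 0 and r = 1 and q=1, s=0:
g1 = NOT r = NOT 1 = 0
g2 = g1 OR q = 0 OR 1 = 1
g3 = g1 OR g2 = 0 OR 1 = 1
g4 = NOT g3 = NOT 1 = 0
g5 = NOT g4 = NOT 0 = 1
g6 = g1 AND g5 = 0 AND 1 = 0
g7 = g6 OR g4 = 0 OR 0 = 0
g8 = p AND g7 = 0 AND 0 = 0
g9 = g8 OR s = 0 OR 0 = 0
g10 = NOT g9 = NOT 0 = 1
g11 = NOT g10 = NOT 1 = 0
So g11 = 0.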